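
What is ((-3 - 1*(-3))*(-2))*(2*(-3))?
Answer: 0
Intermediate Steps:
((-3 - 1*(-3))*(-2))*(2*(-3)) = ((-3 + 3)*(-2))*(-6) = (0*(-2))*(-6) = 0*(-6) = 0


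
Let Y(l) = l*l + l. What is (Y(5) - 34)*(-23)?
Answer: 92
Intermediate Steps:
Y(l) = l + l**2 (Y(l) = l**2 + l = l + l**2)
(Y(5) - 34)*(-23) = (5*(1 + 5) - 34)*(-23) = (5*6 - 34)*(-23) = (30 - 34)*(-23) = -4*(-23) = 92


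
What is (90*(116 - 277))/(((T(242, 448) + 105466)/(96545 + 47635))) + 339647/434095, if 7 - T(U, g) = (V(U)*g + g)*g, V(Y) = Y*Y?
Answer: 1633050173828563/1700802194121755 ≈ 0.96017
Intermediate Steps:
V(Y) = Y²
T(U, g) = 7 - g*(g + g*U²) (T(U, g) = 7 - (U²*g + g)*g = 7 - (g*U² + g)*g = 7 - (g + g*U²)*g = 7 - g*(g + g*U²))
(90*(116 - 277))/(((T(242, 448) + 105466)/(96545 + 47635))) + 339647/434095 = (90*(116 - 277))/((((7 - 1*448² - 1*242²*448²) + 105466)/(96545 + 47635))) + 339647/434095 = (90*(-161))/((((7 - 1*200704 - 1*58564*200704) + 105466)/144180)) + 339647*(1/434095) = -14490*144180/((7 - 200704 - 11754029056) + 105466) + 339647/434095 = -14490*144180/(-11754229753 + 105466) + 339647/434095 = -14490/((-11754124287*1/144180)) + 339647/434095 = -14490/(-3918041429/48060) + 339647/434095 = -14490*(-48060/3918041429) + 339647/434095 = 696389400/3918041429 + 339647/434095 = 1633050173828563/1700802194121755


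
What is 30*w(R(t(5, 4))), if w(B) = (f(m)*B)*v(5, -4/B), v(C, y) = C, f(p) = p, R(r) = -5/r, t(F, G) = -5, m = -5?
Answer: -750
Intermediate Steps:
w(B) = -25*B (w(B) = -5*B*5 = -25*B)
30*w(R(t(5, 4))) = 30*(-(-125)/(-5)) = 30*(-(-125)*(-1)/5) = 30*(-25*1) = 30*(-25) = -750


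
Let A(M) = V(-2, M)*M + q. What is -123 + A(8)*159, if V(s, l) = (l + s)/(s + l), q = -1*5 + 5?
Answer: 1149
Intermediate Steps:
q = 0 (q = -5 + 5 = 0)
V(s, l) = 1 (V(s, l) = (l + s)/(l + s) = 1)
A(M) = M (A(M) = 1*M + 0 = M + 0 = M)
-123 + A(8)*159 = -123 + 8*159 = -123 + 1272 = 1149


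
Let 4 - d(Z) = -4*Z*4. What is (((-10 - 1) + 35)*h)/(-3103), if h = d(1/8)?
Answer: -144/3103 ≈ -0.046407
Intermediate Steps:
d(Z) = 4 + 16*Z (d(Z) = 4 - (-4*Z)*4 = 4 - (-16)*Z = 4 + 16*Z)
h = 6 (h = 4 + 16/8 = 4 + 16*(⅛) = 4 + 2 = 6)
(((-10 - 1) + 35)*h)/(-3103) = (((-10 - 1) + 35)*6)/(-3103) = ((-11 + 35)*6)*(-1/3103) = (24*6)*(-1/3103) = 144*(-1/3103) = -144/3103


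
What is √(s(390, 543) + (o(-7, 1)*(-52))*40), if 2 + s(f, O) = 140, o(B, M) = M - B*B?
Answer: √99978 ≈ 316.19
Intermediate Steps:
o(B, M) = M - B²
s(f, O) = 138 (s(f, O) = -2 + 140 = 138)
√(s(390, 543) + (o(-7, 1)*(-52))*40) = √(138 + ((1 - 1*(-7)²)*(-52))*40) = √(138 + ((1 - 1*49)*(-52))*40) = √(138 + ((1 - 49)*(-52))*40) = √(138 - 48*(-52)*40) = √(138 + 2496*40) = √(138 + 99840) = √99978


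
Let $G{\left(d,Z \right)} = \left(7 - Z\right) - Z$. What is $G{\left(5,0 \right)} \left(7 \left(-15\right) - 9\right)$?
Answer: $-798$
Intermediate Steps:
$G{\left(d,Z \right)} = 7 - 2 Z$
$G{\left(5,0 \right)} \left(7 \left(-15\right) - 9\right) = \left(7 - 0\right) \left(7 \left(-15\right) - 9\right) = \left(7 + 0\right) \left(-105 - 9\right) = 7 \left(-114\right) = -798$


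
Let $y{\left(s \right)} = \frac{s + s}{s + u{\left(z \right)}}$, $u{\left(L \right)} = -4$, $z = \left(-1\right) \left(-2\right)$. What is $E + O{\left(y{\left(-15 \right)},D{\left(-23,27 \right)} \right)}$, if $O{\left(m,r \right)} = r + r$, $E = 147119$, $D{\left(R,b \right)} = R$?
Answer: $147073$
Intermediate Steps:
$z = 2$
$y{\left(s \right)} = \frac{2 s}{-4 + s}$ ($y{\left(s \right)} = \frac{s + s}{s - 4} = \frac{2 s}{-4 + s}$)
$O{\left(m,r \right)} = 2 r$
$E + O{\left(y{\left(-15 \right)},D{\left(-23,27 \right)} \right)} = 147119 + 2 \left(-23\right) = 147119 - 46 = 147073$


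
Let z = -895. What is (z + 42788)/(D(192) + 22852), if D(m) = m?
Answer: 41893/23044 ≈ 1.8180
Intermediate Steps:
(z + 42788)/(D(192) + 22852) = (-895 + 42788)/(192 + 22852) = 41893/23044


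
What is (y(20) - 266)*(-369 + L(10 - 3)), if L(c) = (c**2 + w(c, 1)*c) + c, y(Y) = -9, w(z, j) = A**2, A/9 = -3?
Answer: -1317250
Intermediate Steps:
A = -27 (A = 9*(-3) = -27)
w(z, j) = 729 (w(z, j) = (-27)**2 = 729)
L(c) = c**2 + 730*c (L(c) = (c**2 + 729*c) + c = c**2 + 730*c)
(y(20) - 266)*(-369 + L(10 - 3)) = (-9 - 266)*(-369 + (10 - 3)*(730 + (10 - 3))) = -275*(-369 + 7*(730 + 7)) = -275*(-369 + 7*737) = -275*(-369 + 5159) = -275*4790 = -1317250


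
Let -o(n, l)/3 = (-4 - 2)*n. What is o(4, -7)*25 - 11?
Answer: 1789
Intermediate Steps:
o(n, l) = 18*n (o(n, l) = -3*(-4 - 2)*n = -(-18)*n = 18*n)
o(4, -7)*25 - 11 = (18*4)*25 - 11 = 72*25 - 11 = 1800 - 11 = 1789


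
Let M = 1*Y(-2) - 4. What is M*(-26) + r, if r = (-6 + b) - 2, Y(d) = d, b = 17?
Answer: 165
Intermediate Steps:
M = -6 (M = 1*(-2) - 4 = -2 - 4 = -6)
r = 9 (r = (-6 + 17) - 2 = 11 - 2 = 9)
M*(-26) + r = -6*(-26) + 9 = 156 + 9 = 165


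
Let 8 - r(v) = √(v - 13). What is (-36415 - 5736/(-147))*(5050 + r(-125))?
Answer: -9015495534/49 + 1782423*I*√138/49 ≈ -1.8399e+8 + 4.2732e+5*I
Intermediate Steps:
r(v) = 8 - √(-13 + v) (r(v) = 8 - √(v - 13) = 8 - √(-13 + v))
(-36415 - 5736/(-147))*(5050 + r(-125)) = (-36415 - 5736/(-147))*(5050 + (8 - √(-13 - 125))) = (-36415 - 5736*(-1/147))*(5050 + (8 - √(-138))) = (-36415 + 1912/49)*(5050 + (8 - I*√138)) = -1782423*(5050 + (8 - I*√138))/49 = -1782423*(5058 - I*√138)/49 = -9015495534/49 + 1782423*I*√138/49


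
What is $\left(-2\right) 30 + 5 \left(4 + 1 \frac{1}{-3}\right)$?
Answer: $- \frac{125}{3} \approx -41.667$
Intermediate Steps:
$\left(-2\right) 30 + 5 \left(4 + 1 \frac{1}{-3}\right) = -60 + 5 \left(4 + 1 \left(- \frac{1}{3}\right)\right) = -60 + 5 \left(4 - \frac{1}{3}\right) = -60 + 5 \cdot \frac{11}{3} = -60 + \frac{55}{3} = - \frac{125}{3}$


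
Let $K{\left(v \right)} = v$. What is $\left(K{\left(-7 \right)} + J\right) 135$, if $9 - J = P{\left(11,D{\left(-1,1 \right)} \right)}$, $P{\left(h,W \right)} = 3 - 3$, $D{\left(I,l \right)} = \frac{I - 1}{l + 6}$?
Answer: $270$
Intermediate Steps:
$D{\left(I,l \right)} = \frac{-1 + I}{6 + l}$
$P{\left(h,W \right)} = 0$
$J = 9$ ($J = 9 - 0 = 9 + 0 = 9$)
$\left(K{\left(-7 \right)} + J\right) 135 = \left(-7 + 9\right) 135 = 2 \cdot 135 = 270$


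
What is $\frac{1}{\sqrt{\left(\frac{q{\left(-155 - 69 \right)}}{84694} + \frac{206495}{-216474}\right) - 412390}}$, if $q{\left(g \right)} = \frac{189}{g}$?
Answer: $- \frac{8 i \sqrt{554480011497039991906244241}}{120972735008560319} \approx - 0.0015572 i$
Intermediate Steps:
$\frac{1}{\sqrt{\left(\frac{q{\left(-155 - 69 \right)}}{84694} + \frac{206495}{-216474}\right) - 412390}} = \frac{1}{\sqrt{\left(\frac{189 \frac{1}{-155 - 69}}{84694} + \frac{206495}{-216474}\right) - 412390}} = \frac{1}{\sqrt{\left(\frac{189}{-224} \cdot \frac{1}{84694} + 206495 \left(- \frac{1}{216474}\right)\right) - 412390}} = \frac{1}{\sqrt{\left(189 \left(- \frac{1}{224}\right) \frac{1}{84694} - \frac{206495}{216474}\right) - 412390}} = \frac{1}{\sqrt{\left(\left(- \frac{27}{32}\right) \frac{1}{84694} - \frac{206495}{216474}\right) - 412390}} = \frac{1}{\sqrt{\left(- \frac{27}{2710208} - \frac{206495}{216474}\right) - 412390}} = \frac{1}{\sqrt{- \frac{279825122879}{293344783296} - 412390}} = \frac{1}{\sqrt{- \frac{120972735008560319}{293344783296}}} = \frac{1}{\frac{1}{36668097912} i \sqrt{554480011497039991906244241}} = - \frac{8 i \sqrt{554480011497039991906244241}}{120972735008560319}$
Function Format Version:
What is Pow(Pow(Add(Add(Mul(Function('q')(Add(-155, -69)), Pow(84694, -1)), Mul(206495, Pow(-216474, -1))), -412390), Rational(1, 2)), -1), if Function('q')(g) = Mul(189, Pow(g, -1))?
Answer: Mul(Rational(-8, 120972735008560319), I, Pow(554480011497039991906244241, Rational(1, 2))) ≈ Mul(-0.0015572, I)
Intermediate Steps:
Pow(Pow(Add(Add(Mul(Function('q')(Add(-155, -69)), Pow(84694, -1)), Mul(206495, Pow(-216474, -1))), -412390), Rational(1, 2)), -1) = Pow(Pow(Add(Add(Mul(Mul(189, Pow(Add(-155, -69), -1)), Pow(84694, -1)), Mul(206495, Pow(-216474, -1))), -412390), Rational(1, 2)), -1) = Pow(Pow(Add(Add(Mul(Mul(189, Pow(-224, -1)), Rational(1, 84694)), Mul(206495, Rational(-1, 216474))), -412390), Rational(1, 2)), -1) = Pow(Pow(Add(Add(Mul(Mul(189, Rational(-1, 224)), Rational(1, 84694)), Rational(-206495, 216474)), -412390), Rational(1, 2)), -1) = Pow(Pow(Add(Add(Mul(Rational(-27, 32), Rational(1, 84694)), Rational(-206495, 216474)), -412390), Rational(1, 2)), -1) = Pow(Pow(Add(Add(Rational(-27, 2710208), Rational(-206495, 216474)), -412390), Rational(1, 2)), -1) = Pow(Pow(Add(Rational(-279825122879, 293344783296), -412390), Rational(1, 2)), -1) = Pow(Pow(Rational(-120972735008560319, 293344783296), Rational(1, 2)), -1) = Pow(Mul(Rational(1, 36668097912), I, Pow(554480011497039991906244241, Rational(1, 2))), -1) = Mul(Rational(-8, 120972735008560319), I, Pow(554480011497039991906244241, Rational(1, 2)))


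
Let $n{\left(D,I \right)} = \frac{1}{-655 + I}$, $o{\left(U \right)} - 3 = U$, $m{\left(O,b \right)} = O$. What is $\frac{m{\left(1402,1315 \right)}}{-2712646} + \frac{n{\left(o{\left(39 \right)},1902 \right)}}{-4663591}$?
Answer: $- \frac{4076665438200}{7887693662658571} \approx -0.00051684$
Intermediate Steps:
$o{\left(U \right)} = 3 + U$
$\frac{m{\left(1402,1315 \right)}}{-2712646} + \frac{n{\left(o{\left(39 \right)},1902 \right)}}{-4663591} = \frac{1402}{-2712646} + \frac{1}{\left(-655 + 1902\right) \left(-4663591\right)} = 1402 \left(- \frac{1}{2712646}\right) + \frac{1}{1247} \left(- \frac{1}{4663591}\right) = - \frac{701}{1356323} + \frac{1}{1247} \left(- \frac{1}{4663591}\right) = - \frac{701}{1356323} - \frac{1}{5815497977} = - \frac{4076665438200}{7887693662658571}$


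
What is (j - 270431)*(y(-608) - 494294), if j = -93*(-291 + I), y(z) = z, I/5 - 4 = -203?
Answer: 74647553366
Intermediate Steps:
I = -995 (I = 20 + 5*(-203) = 20 - 1015 = -995)
j = 119598 (j = -93*(-291 - 995) = -93*(-1286) = 119598)
(j - 270431)*(y(-608) - 494294) = (119598 - 270431)*(-608 - 494294) = -150833*(-494902) = 74647553366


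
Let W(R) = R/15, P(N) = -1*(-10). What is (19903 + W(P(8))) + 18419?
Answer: 114968/3 ≈ 38323.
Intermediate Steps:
P(N) = 10
W(R) = R/15 (W(R) = R*(1/15) = R/15)
(19903 + W(P(8))) + 18419 = (19903 + (1/15)*10) + 18419 = (19903 + ⅔) + 18419 = 59711/3 + 18419 = 114968/3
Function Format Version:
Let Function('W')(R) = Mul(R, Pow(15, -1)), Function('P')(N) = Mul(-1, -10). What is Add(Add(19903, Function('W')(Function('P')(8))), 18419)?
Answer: Rational(114968, 3) ≈ 38323.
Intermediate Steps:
Function('P')(N) = 10
Function('W')(R) = Mul(Rational(1, 15), R) (Function('W')(R) = Mul(R, Rational(1, 15)) = Mul(Rational(1, 15), R))
Add(Add(19903, Function('W')(Function('P')(8))), 18419) = Add(Add(19903, Mul(Rational(1, 15), 10)), 18419) = Add(Add(19903, Rational(2, 3)), 18419) = Add(Rational(59711, 3), 18419) = Rational(114968, 3)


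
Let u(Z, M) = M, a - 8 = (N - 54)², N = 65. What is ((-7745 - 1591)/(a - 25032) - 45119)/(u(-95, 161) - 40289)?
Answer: 374529707/333102528 ≈ 1.1244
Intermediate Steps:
a = 129 (a = 8 + (65 - 54)² = 8 + 11² = 8 + 121 = 129)
((-7745 - 1591)/(a - 25032) - 45119)/(u(-95, 161) - 40289) = ((-7745 - 1591)/(129 - 25032) - 45119)/(161 - 40289) = (-9336/(-24903) - 45119)/(-40128) = (-9336*(-1/24903) - 45119)*(-1/40128) = (3112/8301 - 45119)*(-1/40128) = -374529707/8301*(-1/40128) = 374529707/333102528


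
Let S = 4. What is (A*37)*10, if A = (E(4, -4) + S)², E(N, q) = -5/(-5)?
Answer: 9250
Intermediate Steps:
E(N, q) = 1 (E(N, q) = -5*(-⅕) = 1)
A = 25 (A = (1 + 4)² = 5² = 25)
(A*37)*10 = (25*37)*10 = 925*10 = 9250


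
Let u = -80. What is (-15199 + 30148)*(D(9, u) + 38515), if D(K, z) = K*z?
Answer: 564997455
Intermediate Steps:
(-15199 + 30148)*(D(9, u) + 38515) = (-15199 + 30148)*(9*(-80) + 38515) = 14949*(-720 + 38515) = 14949*37795 = 564997455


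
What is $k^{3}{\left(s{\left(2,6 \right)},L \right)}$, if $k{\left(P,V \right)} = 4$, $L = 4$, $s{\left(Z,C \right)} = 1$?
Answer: $64$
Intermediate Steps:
$k^{3}{\left(s{\left(2,6 \right)},L \right)} = 4^{3} = 64$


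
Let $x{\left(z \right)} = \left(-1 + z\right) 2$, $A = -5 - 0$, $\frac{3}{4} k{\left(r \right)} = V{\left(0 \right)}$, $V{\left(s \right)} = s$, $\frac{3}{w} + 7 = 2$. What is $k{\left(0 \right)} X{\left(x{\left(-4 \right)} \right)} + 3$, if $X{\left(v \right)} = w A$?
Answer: $3$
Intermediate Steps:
$w = - \frac{3}{5}$ ($w = \frac{3}{-7 + 2} = \frac{3}{-5} = 3 \left(- \frac{1}{5}\right) = - \frac{3}{5} \approx -0.6$)
$k{\left(r \right)} = 0$ ($k{\left(r \right)} = \frac{4}{3} \cdot 0 = 0$)
$A = -5$ ($A = -5 + 0 = -5$)
$x{\left(z \right)} = -2 + 2 z$
$X{\left(v \right)} = 3$ ($X{\left(v \right)} = \left(- \frac{3}{5}\right) \left(-5\right) = 3$)
$k{\left(0 \right)} X{\left(x{\left(-4 \right)} \right)} + 3 = 0 \cdot 3 + 3 = 0 + 3 = 3$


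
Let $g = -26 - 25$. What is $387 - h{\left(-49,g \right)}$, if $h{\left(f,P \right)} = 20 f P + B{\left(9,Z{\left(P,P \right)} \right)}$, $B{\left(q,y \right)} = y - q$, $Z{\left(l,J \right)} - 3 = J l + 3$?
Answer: $-52191$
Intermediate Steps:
$Z{\left(l,J \right)} = 6 + J l$ ($Z{\left(l,J \right)} = 3 + \left(J l + 3\right) = 3 + \left(3 + J l\right) = 6 + J l$)
$g = -51$
$h{\left(f,P \right)} = -3 + P^{2} + 20 P f$ ($h{\left(f,P \right)} = 20 f P + \left(\left(6 + P P\right) - 9\right) = 20 P f + \left(\left(6 + P^{2}\right) - 9\right) = 20 P f + \left(-3 + P^{2}\right) = -3 + P^{2} + 20 P f$)
$387 - h{\left(-49,g \right)} = 387 - \left(-3 + \left(-51\right)^{2} + 20 \left(-51\right) \left(-49\right)\right) = 387 - \left(-3 + 2601 + 49980\right) = 387 - 52578 = -52191$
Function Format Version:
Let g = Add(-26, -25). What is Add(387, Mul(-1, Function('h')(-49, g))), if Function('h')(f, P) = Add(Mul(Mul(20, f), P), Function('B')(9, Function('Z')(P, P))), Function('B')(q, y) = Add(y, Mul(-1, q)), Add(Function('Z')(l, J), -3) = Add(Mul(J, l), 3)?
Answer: -52191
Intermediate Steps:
Function('Z')(l, J) = Add(6, Mul(J, l)) (Function('Z')(l, J) = Add(3, Add(Mul(J, l), 3)) = Add(3, Add(3, Mul(J, l))) = Add(6, Mul(J, l)))
g = -51
Function('h')(f, P) = Add(-3, Pow(P, 2), Mul(20, P, f)) (Function('h')(f, P) = Add(Mul(Mul(20, f), P), Add(Add(6, Mul(P, P)), Mul(-1, 9))) = Add(Mul(20, P, f), Add(Add(6, Pow(P, 2)), -9)) = Add(Mul(20, P, f), Add(-3, Pow(P, 2))) = Add(-3, Pow(P, 2), Mul(20, P, f)))
Add(387, Mul(-1, Function('h')(-49, g))) = Add(387, Mul(-1, Add(-3, Pow(-51, 2), Mul(20, -51, -49)))) = Add(387, Mul(-1, Add(-3, 2601, 49980))) = Add(387, Mul(-1, 52578)) = Add(387, -52578) = -52191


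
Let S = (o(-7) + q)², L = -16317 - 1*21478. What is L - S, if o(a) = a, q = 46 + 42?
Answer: -44356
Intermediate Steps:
q = 88
L = -37795 (L = -16317 - 21478 = -37795)
S = 6561 (S = (-7 + 88)² = 81² = 6561)
L - S = -37795 - 1*6561 = -37795 - 6561 = -44356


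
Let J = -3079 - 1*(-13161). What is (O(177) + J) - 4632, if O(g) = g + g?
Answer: 5804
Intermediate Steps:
O(g) = 2*g
J = 10082 (J = -3079 + 13161 = 10082)
(O(177) + J) - 4632 = (2*177 + 10082) - 4632 = (354 + 10082) - 4632 = 10436 - 4632 = 5804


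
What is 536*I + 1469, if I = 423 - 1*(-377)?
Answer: 430269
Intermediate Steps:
I = 800 (I = 423 + 377 = 800)
536*I + 1469 = 536*800 + 1469 = 428800 + 1469 = 430269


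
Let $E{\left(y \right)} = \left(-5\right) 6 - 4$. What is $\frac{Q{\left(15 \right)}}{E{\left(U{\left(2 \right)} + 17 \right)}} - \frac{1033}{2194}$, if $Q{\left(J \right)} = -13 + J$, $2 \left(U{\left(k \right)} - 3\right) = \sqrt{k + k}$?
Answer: $- \frac{19755}{37298} \approx -0.52965$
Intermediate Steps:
$U{\left(k \right)} = 3 + \frac{\sqrt{2} \sqrt{k}}{2}$ ($U{\left(k \right)} = 3 + \frac{\sqrt{k + k}}{2} = 3 + \frac{\sqrt{2 k}}{2} = 3 + \frac{\sqrt{2} \sqrt{k}}{2}$)
$E{\left(y \right)} = -34$ ($E{\left(y \right)} = -30 - 4 = -34$)
$\frac{Q{\left(15 \right)}}{E{\left(U{\left(2 \right)} + 17 \right)}} - \frac{1033}{2194} = \frac{-13 + 15}{-34} - \frac{1033}{2194} = 2 \left(- \frac{1}{34}\right) - \frac{1033}{2194} = - \frac{1}{17} - \frac{1033}{2194} = - \frac{19755}{37298}$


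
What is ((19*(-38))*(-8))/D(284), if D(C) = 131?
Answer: 5776/131 ≈ 44.092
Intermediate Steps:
((19*(-38))*(-8))/D(284) = ((19*(-38))*(-8))/131 = -722*(-8)*(1/131) = 5776*(1/131) = 5776/131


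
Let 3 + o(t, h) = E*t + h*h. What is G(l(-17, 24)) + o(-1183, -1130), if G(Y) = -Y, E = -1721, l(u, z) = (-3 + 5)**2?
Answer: 3312836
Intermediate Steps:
l(u, z) = 4 (l(u, z) = 2**2 = 4)
o(t, h) = -3 + h**2 - 1721*t (o(t, h) = -3 + (-1721*t + h*h) = -3 + (-1721*t + h**2) = -3 + (h**2 - 1721*t) = -3 + h**2 - 1721*t)
G(l(-17, 24)) + o(-1183, -1130) = -1*4 + (-3 + (-1130)**2 - 1721*(-1183)) = -4 + (-3 + 1276900 + 2035943) = -4 + 3312840 = 3312836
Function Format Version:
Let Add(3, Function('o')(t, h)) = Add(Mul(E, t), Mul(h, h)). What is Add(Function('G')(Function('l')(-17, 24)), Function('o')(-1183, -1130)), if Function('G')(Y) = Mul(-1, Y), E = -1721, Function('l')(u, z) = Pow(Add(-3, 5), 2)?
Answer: 3312836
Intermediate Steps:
Function('l')(u, z) = 4 (Function('l')(u, z) = Pow(2, 2) = 4)
Function('o')(t, h) = Add(-3, Pow(h, 2), Mul(-1721, t)) (Function('o')(t, h) = Add(-3, Add(Mul(-1721, t), Mul(h, h))) = Add(-3, Add(Mul(-1721, t), Pow(h, 2))) = Add(-3, Add(Pow(h, 2), Mul(-1721, t))) = Add(-3, Pow(h, 2), Mul(-1721, t)))
Add(Function('G')(Function('l')(-17, 24)), Function('o')(-1183, -1130)) = Add(Mul(-1, 4), Add(-3, Pow(-1130, 2), Mul(-1721, -1183))) = Add(-4, Add(-3, 1276900, 2035943)) = Add(-4, 3312840) = 3312836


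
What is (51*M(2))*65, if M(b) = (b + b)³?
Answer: 212160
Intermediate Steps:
M(b) = 8*b³ (M(b) = (2*b)³ = 8*b³)
(51*M(2))*65 = (51*(8*2³))*65 = (51*(8*8))*65 = (51*64)*65 = 3264*65 = 212160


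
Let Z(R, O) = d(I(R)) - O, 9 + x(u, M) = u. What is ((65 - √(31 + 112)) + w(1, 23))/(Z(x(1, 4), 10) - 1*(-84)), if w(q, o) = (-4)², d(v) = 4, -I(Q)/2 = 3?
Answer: 27/26 - √143/78 ≈ 0.88515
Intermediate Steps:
I(Q) = -6 (I(Q) = -2*3 = -6)
x(u, M) = -9 + u
Z(R, O) = 4 - O
w(q, o) = 16
((65 - √(31 + 112)) + w(1, 23))/(Z(x(1, 4), 10) - 1*(-84)) = ((65 - √(31 + 112)) + 16)/((4 - 1*10) - 1*(-84)) = ((65 - √143) + 16)/((4 - 10) + 84) = (81 - √143)/(-6 + 84) = (81 - √143)/78 = (81 - √143)*(1/78) = 27/26 - √143/78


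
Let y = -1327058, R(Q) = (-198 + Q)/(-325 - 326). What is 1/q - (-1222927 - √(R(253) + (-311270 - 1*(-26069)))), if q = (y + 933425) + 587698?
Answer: 237327328256/194065 + I*√120868504806/651 ≈ 1.2229e+6 + 534.04*I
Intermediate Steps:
R(Q) = 66/217 - Q/651 (R(Q) = (-198 + Q)/(-651) = (-198 + Q)*(-1/651) = 66/217 - Q/651)
q = 194065 (q = (-1327058 + 933425) + 587698 = -393633 + 587698 = 194065)
1/q - (-1222927 - √(R(253) + (-311270 - 1*(-26069)))) = 1/194065 - (-1222927 - √((66/217 - 1/651*253) + (-311270 - 1*(-26069)))) = 1/194065 - (-1222927 - √((66/217 - 253/651) + (-311270 + 26069))) = 1/194065 - (-1222927 - √(-55/651 - 285201)) = 1/194065 - (-1222927 - √(-185665906/651)) = 1/194065 - (-1222927 - I*√120868504806/651) = 1/194065 + (1222927 + I*√120868504806/651) = 237327328256/194065 + I*√120868504806/651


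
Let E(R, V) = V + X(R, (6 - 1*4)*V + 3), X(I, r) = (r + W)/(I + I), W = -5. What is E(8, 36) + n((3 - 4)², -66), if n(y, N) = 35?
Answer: 603/8 ≈ 75.375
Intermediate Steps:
X(I, r) = (-5 + r)/(2*I) (X(I, r) = (r - 5)/(I + I) = (-5 + r)/((2*I)) = (-5 + r)*(1/(2*I)) = (-5 + r)/(2*I))
E(R, V) = V + (-2 + 2*V)/(2*R) (E(R, V) = V + (-5 + ((6 - 1*4)*V + 3))/(2*R) = V + (-5 + ((6 - 4)*V + 3))/(2*R) = V + (-5 + (2*V + 3))/(2*R) = V + (-5 + (3 + 2*V))/(2*R) = V + (-2 + 2*V)/(2*R))
E(8, 36) + n((3 - 4)², -66) = (-1 + 36 + 8*36)/8 + 35 = (-1 + 36 + 288)/8 + 35 = (⅛)*323 + 35 = 323/8 + 35 = 603/8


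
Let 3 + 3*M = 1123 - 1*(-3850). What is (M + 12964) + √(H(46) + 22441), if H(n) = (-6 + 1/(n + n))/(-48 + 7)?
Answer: 43862/3 + √79823066829/1886 ≈ 14770.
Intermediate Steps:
H(n) = 6/41 - 1/(82*n) (H(n) = (-6 + 1/(2*n))/(-41) = (-6 + 1/(2*n))*(-1/41) = 6/41 - 1/(82*n))
M = 4970/3 (M = -1 + (1123 - 1*(-3850))/3 = -1 + (1123 + 3850)/3 = -1 + (⅓)*4973 = -1 + 4973/3 = 4970/3 ≈ 1656.7)
(M + 12964) + √(H(46) + 22441) = (4970/3 + 12964) + √((1/82)*(-1 + 12*46)/46 + 22441) = 43862/3 + √((1/82)*(1/46)*(-1 + 552) + 22441) = 43862/3 + √((1/82)*(1/46)*551 + 22441) = 43862/3 + √(551/3772 + 22441) = 43862/3 + √(84648003/3772) = 43862/3 + √79823066829/1886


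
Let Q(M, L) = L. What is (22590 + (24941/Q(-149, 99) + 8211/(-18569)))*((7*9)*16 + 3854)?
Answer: 18559674512860/167121 ≈ 1.1106e+8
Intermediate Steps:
(22590 + (24941/Q(-149, 99) + 8211/(-18569)))*((7*9)*16 + 3854) = (22590 + (24941/99 + 8211/(-18569)))*((7*9)*16 + 3854) = (22590 + (24941*(1/99) + 8211*(-1/18569)))*(63*16 + 3854) = (22590 + (24941/99 - 8211/18569))*(1008 + 3854) = (22590 + 462316540/1838331)*4862 = (41990213830/1838331)*4862 = 18559674512860/167121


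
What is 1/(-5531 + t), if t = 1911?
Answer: -1/3620 ≈ -0.00027624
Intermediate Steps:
1/(-5531 + t) = 1/(-5531 + 1911) = 1/(-3620) = -1/3620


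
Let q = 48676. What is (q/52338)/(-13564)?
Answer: -12169/177478158 ≈ -6.8566e-5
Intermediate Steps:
(q/52338)/(-13564) = (48676/52338)/(-13564) = (48676*(1/52338))*(-1/13564) = (24338/26169)*(-1/13564) = -12169/177478158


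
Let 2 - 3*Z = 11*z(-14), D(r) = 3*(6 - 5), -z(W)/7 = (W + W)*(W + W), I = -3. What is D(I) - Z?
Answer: -60361/3 ≈ -20120.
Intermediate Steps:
z(W) = -28*W² (z(W) = -7*(W + W)*(W + W) = -7*2*W*2*W = -28*W²)
D(r) = 3 (D(r) = 3*1 = 3)
Z = 60370/3 (Z = ⅔ - 11*(-28*(-14)²)/3 = ⅔ - 11*(-28*196)/3 = ⅔ - 11*(-5488)/3 = ⅔ - ⅓*(-60368) = ⅔ + 60368/3 = 60370/3 ≈ 20123.)
D(I) - Z = 3 - 1*60370/3 = 3 - 60370/3 = -60361/3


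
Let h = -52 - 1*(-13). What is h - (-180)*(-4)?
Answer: -759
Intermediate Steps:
h = -39 (h = -52 + 13 = -39)
h - (-180)*(-4) = -39 - (-180)*(-4) = -39 - 15*48 = -39 - 720 = -759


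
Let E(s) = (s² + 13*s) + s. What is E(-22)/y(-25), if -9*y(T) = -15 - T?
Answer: -792/5 ≈ -158.40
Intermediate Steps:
E(s) = s² + 14*s
y(T) = 5/3 + T/9 (y(T) = -(-15 - T)/9 = 5/3 + T/9)
E(-22)/y(-25) = (-22*(14 - 22))/(5/3 + (⅑)*(-25)) = (-22*(-8))/(5/3 - 25/9) = 176/(-10/9) = 176*(-9/10) = -792/5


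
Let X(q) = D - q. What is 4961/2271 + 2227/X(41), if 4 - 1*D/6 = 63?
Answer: -3097922/897045 ≈ -3.4535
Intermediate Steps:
D = -354 (D = 24 - 6*63 = 24 - 378 = -354)
X(q) = -354 - q
4961/2271 + 2227/X(41) = 4961/2271 + 2227/(-354 - 1*41) = 4961*(1/2271) + 2227/(-354 - 41) = 4961/2271 + 2227/(-395) = 4961/2271 + 2227*(-1/395) = 4961/2271 - 2227/395 = -3097922/897045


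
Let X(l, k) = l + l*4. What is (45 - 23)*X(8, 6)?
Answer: 880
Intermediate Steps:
X(l, k) = 5*l (X(l, k) = l + 4*l = 5*l)
(45 - 23)*X(8, 6) = (45 - 23)*(5*8) = 22*40 = 880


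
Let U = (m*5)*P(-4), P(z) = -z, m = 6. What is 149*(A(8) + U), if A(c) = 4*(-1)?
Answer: 17284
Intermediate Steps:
A(c) = -4
U = 120 (U = (6*5)*(-1*(-4)) = 30*4 = 120)
149*(A(8) + U) = 149*(-4 + 120) = 149*116 = 17284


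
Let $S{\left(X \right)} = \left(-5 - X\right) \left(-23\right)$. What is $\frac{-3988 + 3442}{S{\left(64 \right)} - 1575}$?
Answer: $- \frac{91}{2} \approx -45.5$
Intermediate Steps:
$S{\left(X \right)} = 115 + 23 X$
$\frac{-3988 + 3442}{S{\left(64 \right)} - 1575} = \frac{-3988 + 3442}{\left(115 + 23 \cdot 64\right) - 1575} = - \frac{546}{\left(115 + 1472\right) - 1575} = - \frac{546}{1587 - 1575} = - \frac{546}{12} = \left(-546\right) \frac{1}{12} = - \frac{91}{2}$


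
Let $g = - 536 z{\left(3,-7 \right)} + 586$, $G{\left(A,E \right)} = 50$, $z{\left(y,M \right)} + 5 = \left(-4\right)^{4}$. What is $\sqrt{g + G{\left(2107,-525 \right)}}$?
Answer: $10 i \sqrt{1339} \approx 365.92 i$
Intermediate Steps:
$z{\left(y,M \right)} = 251$ ($z{\left(y,M \right)} = -5 + \left(-4\right)^{4} = -5 + 256 = 251$)
$g = -133950$ ($g = \left(-536\right) 251 + 586 = -134536 + 586 = -133950$)
$\sqrt{g + G{\left(2107,-525 \right)}} = \sqrt{-133950 + 50} = \sqrt{-133900} = 10 i \sqrt{1339}$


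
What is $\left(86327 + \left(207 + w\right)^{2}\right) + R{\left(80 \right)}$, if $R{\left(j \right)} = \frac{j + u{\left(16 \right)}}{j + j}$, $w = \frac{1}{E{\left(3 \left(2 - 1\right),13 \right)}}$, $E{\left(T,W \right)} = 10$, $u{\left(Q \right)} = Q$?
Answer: $\frac{12921801}{100} \approx 1.2922 \cdot 10^{5}$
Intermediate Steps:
$w = \frac{1}{10} \approx 0.1$
$R{\left(j \right)} = \frac{16 + j}{2 j}$ ($R{\left(j \right)} = \frac{j + 16}{j + j} = \frac{16 + j}{2 j}$)
$\left(86327 + \left(207 + w\right)^{2}\right) + R{\left(80 \right)} = \left(86327 + \left(207 + \frac{1}{10}\right)^{2}\right) + \frac{16 + 80}{2 \cdot 80} = \left(86327 + \left(\frac{2071}{10}\right)^{2}\right) + \frac{1}{2} \cdot \frac{1}{80} \cdot 96 = \left(86327 + \frac{4289041}{100}\right) + \frac{3}{5} = \frac{12921741}{100} + \frac{3}{5} = \frac{12921801}{100}$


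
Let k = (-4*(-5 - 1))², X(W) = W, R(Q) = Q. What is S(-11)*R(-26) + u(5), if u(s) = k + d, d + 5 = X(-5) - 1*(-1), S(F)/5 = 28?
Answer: -3073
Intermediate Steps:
S(F) = 140 (S(F) = 5*28 = 140)
k = 576 (k = (-4*(-6))² = 24² = 576)
d = -9 (d = -5 + (-5 - 1*(-1)) = -5 + (-5 + 1) = -5 - 4 = -9)
u(s) = 567 (u(s) = 576 - 9 = 567)
S(-11)*R(-26) + u(5) = 140*(-26) + 567 = -3640 + 567 = -3073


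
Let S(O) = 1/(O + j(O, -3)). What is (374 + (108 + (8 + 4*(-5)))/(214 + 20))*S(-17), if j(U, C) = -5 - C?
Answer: -14602/741 ≈ -19.706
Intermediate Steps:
S(O) = 1/(-2 + O) (S(O) = 1/(O + (-5 - 1*(-3))) = 1/(O + (-5 + 3)) = 1/(O - 2) = 1/(-2 + O))
(374 + (108 + (8 + 4*(-5)))/(214 + 20))*S(-17) = (374 + (108 + (8 + 4*(-5)))/(214 + 20))/(-2 - 17) = (374 + (108 + (8 - 20))/234)/(-19) = (374 + (108 - 12)*(1/234))*(-1/19) = (374 + 96*(1/234))*(-1/19) = (374 + 16/39)*(-1/19) = (14602/39)*(-1/19) = -14602/741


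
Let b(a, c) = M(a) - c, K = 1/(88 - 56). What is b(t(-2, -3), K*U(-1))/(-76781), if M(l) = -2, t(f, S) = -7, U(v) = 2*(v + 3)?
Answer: 17/614248 ≈ 2.7676e-5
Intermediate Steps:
U(v) = 6 + 2*v (U(v) = 2*(3 + v) = 6 + 2*v)
K = 1/32 ≈ 0.031250
b(a, c) = -2 - c
b(t(-2, -3), K*U(-1))/(-76781) = (-2 - (6 + 2*(-1))/32)/(-76781) = (-2 - (6 - 2)/32)*(-1/76781) = (-2 - 4/32)*(-1/76781) = (-2 - 1*⅛)*(-1/76781) = (-2 - ⅛)*(-1/76781) = -17/8*(-1/76781) = 17/614248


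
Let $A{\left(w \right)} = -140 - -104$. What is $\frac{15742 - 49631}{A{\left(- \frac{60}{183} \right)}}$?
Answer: $\frac{33889}{36} \approx 941.36$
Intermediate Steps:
$A{\left(w \right)} = -36$ ($A{\left(w \right)} = -140 + 104 = -36$)
$\frac{15742 - 49631}{A{\left(- \frac{60}{183} \right)}} = \frac{15742 - 49631}{-36} = \left(15742 - 49631\right) \left(- \frac{1}{36}\right) = \left(-33889\right) \left(- \frac{1}{36}\right) = \frac{33889}{36}$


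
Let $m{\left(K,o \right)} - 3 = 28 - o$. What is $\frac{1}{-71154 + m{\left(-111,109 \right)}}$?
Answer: $- \frac{1}{71232} \approx -1.4039 \cdot 10^{-5}$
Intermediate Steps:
$m{\left(K,o \right)} = 31 - o$ ($m{\left(K,o \right)} = 3 - \left(-28 + o\right) = 31 - o$)
$\frac{1}{-71154 + m{\left(-111,109 \right)}} = \frac{1}{-71154 + \left(31 - 109\right)} = \frac{1}{-71154 - 78} = \frac{1}{-71232} = - \frac{1}{71232}$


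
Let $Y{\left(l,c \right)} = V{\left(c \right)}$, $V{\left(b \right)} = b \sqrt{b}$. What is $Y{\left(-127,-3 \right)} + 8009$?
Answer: $8009 - 3 i \sqrt{3} \approx 8009.0 - 5.1962 i$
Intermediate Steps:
$V{\left(b \right)} = b^{\frac{3}{2}}$
$Y{\left(l,c \right)} = c^{\frac{3}{2}}$
$Y{\left(-127,-3 \right)} + 8009 = \left(-3\right)^{\frac{3}{2}} + 8009 = - 3 i \sqrt{3} + 8009 = 8009 - 3 i \sqrt{3}$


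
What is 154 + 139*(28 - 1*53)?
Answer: -3321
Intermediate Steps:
154 + 139*(28 - 1*53) = 154 + 139*(28 - 53) = 154 + 139*(-25) = 154 - 3475 = -3321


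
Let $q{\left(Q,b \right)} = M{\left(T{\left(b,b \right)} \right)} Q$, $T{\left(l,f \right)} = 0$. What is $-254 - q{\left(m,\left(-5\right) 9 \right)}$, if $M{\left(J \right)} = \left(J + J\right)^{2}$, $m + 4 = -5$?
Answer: $-254$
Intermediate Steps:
$m = -9$ ($m = -4 - 5 = -9$)
$M{\left(J \right)} = 4 J^{2}$ ($M{\left(J \right)} = \left(2 J\right)^{2} = 4 J^{2}$)
$q{\left(Q,b \right)} = 0$ ($q{\left(Q,b \right)} = 4 \cdot 0^{2} Q = 4 \cdot 0 Q = 0 Q = 0$)
$-254 - q{\left(m,\left(-5\right) 9 \right)} = -254 - 0 = -254 + 0 = -254$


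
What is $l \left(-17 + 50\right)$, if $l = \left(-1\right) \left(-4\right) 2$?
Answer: $264$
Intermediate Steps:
$l = 8$ ($l = 4 \cdot 2 = 8$)
$l \left(-17 + 50\right) = 8 \left(-17 + 50\right) = 8 \cdot 33 = 264$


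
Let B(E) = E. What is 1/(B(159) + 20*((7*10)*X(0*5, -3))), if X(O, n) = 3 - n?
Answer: 1/8559 ≈ 0.00011684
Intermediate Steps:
1/(B(159) + 20*((7*10)*X(0*5, -3))) = 1/(159 + 20*((7*10)*(3 - 1*(-3)))) = 1/(159 + 20*(70*(3 + 3))) = 1/(159 + 20*(70*6)) = 1/(159 + 20*420) = 1/(159 + 8400) = 1/8559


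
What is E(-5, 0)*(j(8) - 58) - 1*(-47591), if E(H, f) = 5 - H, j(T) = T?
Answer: 47091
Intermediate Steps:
E(-5, 0)*(j(8) - 58) - 1*(-47591) = (5 - 1*(-5))*(8 - 58) - 1*(-47591) = (5 + 5)*(-50) + 47591 = 10*(-50) + 47591 = -500 + 47591 = 47091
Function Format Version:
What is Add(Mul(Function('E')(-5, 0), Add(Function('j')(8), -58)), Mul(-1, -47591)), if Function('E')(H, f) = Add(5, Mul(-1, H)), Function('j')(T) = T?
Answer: 47091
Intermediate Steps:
Add(Mul(Function('E')(-5, 0), Add(Function('j')(8), -58)), Mul(-1, -47591)) = Add(Mul(Add(5, Mul(-1, -5)), Add(8, -58)), Mul(-1, -47591)) = Add(Mul(Add(5, 5), -50), 47591) = Add(Mul(10, -50), 47591) = Add(-500, 47591) = 47091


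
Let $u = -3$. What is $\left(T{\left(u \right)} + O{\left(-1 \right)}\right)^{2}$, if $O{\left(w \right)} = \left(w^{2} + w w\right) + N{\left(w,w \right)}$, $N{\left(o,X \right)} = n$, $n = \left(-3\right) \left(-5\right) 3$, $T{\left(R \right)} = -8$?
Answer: $1521$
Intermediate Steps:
$n = 45$ ($n = 15 \cdot 3 = 45$)
$N{\left(o,X \right)} = 45$
$O{\left(w \right)} = 45 + 2 w^{2}$ ($O{\left(w \right)} = \left(w^{2} + w w\right) + 45 = \left(w^{2} + w^{2}\right) + 45 = 2 w^{2} + 45 = 45 + 2 w^{2}$)
$\left(T{\left(u \right)} + O{\left(-1 \right)}\right)^{2} = \left(-8 + \left(45 + 2 \left(-1\right)^{2}\right)\right)^{2} = \left(-8 + \left(45 + 2 \cdot 1\right)\right)^{2} = \left(-8 + \left(45 + 2\right)\right)^{2} = \left(-8 + 47\right)^{2} = 39^{2} = 1521$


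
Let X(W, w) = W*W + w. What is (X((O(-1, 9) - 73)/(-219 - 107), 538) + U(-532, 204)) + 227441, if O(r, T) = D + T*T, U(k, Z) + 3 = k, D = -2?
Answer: 6042959645/26569 ≈ 2.2744e+5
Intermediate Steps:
U(k, Z) = -3 + k
O(r, T) = -2 + T**2 (O(r, T) = -2 + T*T = -2 + T**2)
X(W, w) = w + W**2 (X(W, w) = W**2 + w = w + W**2)
(X((O(-1, 9) - 73)/(-219 - 107), 538) + U(-532, 204)) + 227441 = ((538 + (((-2 + 9**2) - 73)/(-219 - 107))**2) + (-3 - 532)) + 227441 = ((538 + (((-2 + 81) - 73)/(-326))**2) - 535) + 227441 = ((538 + ((79 - 73)*(-1/326))**2) - 535) + 227441 = ((538 + (6*(-1/326))**2) - 535) + 227441 = ((538 + (-3/163)**2) - 535) + 227441 = ((538 + 9/26569) - 535) + 227441 = (14294131/26569 - 535) + 227441 = 79716/26569 + 227441 = 6042959645/26569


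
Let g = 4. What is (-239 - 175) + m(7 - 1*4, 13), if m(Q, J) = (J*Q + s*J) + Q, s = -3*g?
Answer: -528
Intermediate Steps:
s = -12 (s = -3*4 = -12)
m(Q, J) = Q - 12*J + J*Q (m(Q, J) = (J*Q - 12*J) + Q = (-12*J + J*Q) + Q = Q - 12*J + J*Q)
(-239 - 175) + m(7 - 1*4, 13) = (-239 - 175) + ((7 - 1*4) - 12*13 + 13*(7 - 1*4)) = -414 + ((7 - 4) - 156 + 13*(7 - 4)) = -414 + (3 - 156 + 13*3) = -414 + (3 - 156 + 39) = -414 - 114 = -528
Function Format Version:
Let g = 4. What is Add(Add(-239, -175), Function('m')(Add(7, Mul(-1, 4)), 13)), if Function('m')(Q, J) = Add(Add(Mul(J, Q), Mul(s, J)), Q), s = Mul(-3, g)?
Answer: -528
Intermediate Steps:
s = -12 (s = Mul(-3, 4) = -12)
Function('m')(Q, J) = Add(Q, Mul(-12, J), Mul(J, Q)) (Function('m')(Q, J) = Add(Add(Mul(J, Q), Mul(-12, J)), Q) = Add(Add(Mul(-12, J), Mul(J, Q)), Q) = Add(Q, Mul(-12, J), Mul(J, Q)))
Add(Add(-239, -175), Function('m')(Add(7, Mul(-1, 4)), 13)) = Add(Add(-239, -175), Add(Add(7, Mul(-1, 4)), Mul(-12, 13), Mul(13, Add(7, Mul(-1, 4))))) = Add(-414, Add(Add(7, -4), -156, Mul(13, Add(7, -4)))) = Add(-414, Add(3, -156, Mul(13, 3))) = Add(-414, Add(3, -156, 39)) = Add(-414, -114) = -528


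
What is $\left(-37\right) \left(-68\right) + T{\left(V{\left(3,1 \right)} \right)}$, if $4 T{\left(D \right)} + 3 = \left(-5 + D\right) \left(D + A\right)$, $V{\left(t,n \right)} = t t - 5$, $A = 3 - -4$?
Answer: $\frac{5025}{2} \approx 2512.5$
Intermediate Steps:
$A = 7$ ($A = 3 + 4 = 7$)
$V{\left(t,n \right)} = -5 + t^{2}$ ($V{\left(t,n \right)} = t^{2} - 5 = -5 + t^{2}$)
$T{\left(D \right)} = - \frac{3}{4} + \frac{\left(-5 + D\right) \left(7 + D\right)}{4}$ ($T{\left(D \right)} = - \frac{3}{4} + \frac{\left(-5 + D\right) \left(D + 7\right)}{4} = - \frac{3}{4} + \frac{\left(-5 + D\right) \left(7 + D\right)}{4}$)
$\left(-37\right) \left(-68\right) + T{\left(V{\left(3,1 \right)} \right)} = \left(-37\right) \left(-68\right) + \left(- \frac{19}{2} + \frac{-5 + 3^{2}}{2} + \frac{\left(-5 + 3^{2}\right)^{2}}{4}\right) = 2516 + \left(- \frac{19}{2} + \frac{-5 + 9}{2} + \frac{\left(-5 + 9\right)^{2}}{4}\right) = 2516 + \left(- \frac{19}{2} + \frac{1}{2} \cdot 4 + \frac{4^{2}}{4}\right) = 2516 + \left(- \frac{19}{2} + 2 + \frac{1}{4} \cdot 16\right) = 2516 + \left(- \frac{19}{2} + 2 + 4\right) = 2516 - \frac{7}{2} = \frac{5025}{2}$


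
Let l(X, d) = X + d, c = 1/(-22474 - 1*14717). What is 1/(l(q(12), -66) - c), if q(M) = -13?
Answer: -37191/2938088 ≈ -0.012658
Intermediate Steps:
c = -1/37191 (c = 1/(-22474 - 14717) = 1/(-37191) = -1/37191 ≈ -2.6888e-5)
1/(l(q(12), -66) - c) = 1/((-13 - 66) - 1*(-1/37191)) = 1/(-79 + 1/37191) = 1/(-2938088/37191) = -37191/2938088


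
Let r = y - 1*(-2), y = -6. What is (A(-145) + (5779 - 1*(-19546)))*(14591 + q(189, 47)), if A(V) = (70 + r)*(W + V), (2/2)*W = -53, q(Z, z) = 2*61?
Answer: 180337241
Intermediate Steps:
q(Z, z) = 122
W = -53
r = -4 (r = -6 - 1*(-2) = -6 + 2 = -4)
A(V) = -3498 + 66*V (A(V) = (70 - 4)*(-53 + V) = 66*(-53 + V) = -3498 + 66*V)
(A(-145) + (5779 - 1*(-19546)))*(14591 + q(189, 47)) = ((-3498 + 66*(-145)) + (5779 - 1*(-19546)))*(14591 + 122) = ((-3498 - 9570) + (5779 + 19546))*14713 = (-13068 + 25325)*14713 = 12257*14713 = 180337241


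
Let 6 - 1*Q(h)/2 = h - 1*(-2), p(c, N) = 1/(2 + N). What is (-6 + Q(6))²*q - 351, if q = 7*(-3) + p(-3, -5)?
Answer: -7453/3 ≈ -2484.3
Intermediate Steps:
Q(h) = 8 - 2*h (Q(h) = 12 - 2*(h - 1*(-2)) = 12 - 2*(h + 2) = 12 - 2*(2 + h) = 12 + (-4 - 2*h) = 8 - 2*h)
q = -64/3 (q = 7*(-3) + 1/(2 - 5) = -21 + 1/(-3) = -21 - ⅓ = -64/3 ≈ -21.333)
(-6 + Q(6))²*q - 351 = (-6 + (8 - 2*6))²*(-64/3) - 351 = (-6 + (8 - 12))²*(-64/3) - 351 = (-6 - 4)²*(-64/3) - 351 = (-10)²*(-64/3) - 351 = 100*(-64/3) - 351 = -6400/3 - 351 = -7453/3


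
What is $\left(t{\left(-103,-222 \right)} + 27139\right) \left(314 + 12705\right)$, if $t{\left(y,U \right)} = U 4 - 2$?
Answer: $341735731$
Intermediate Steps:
$t{\left(y,U \right)} = -2 + 4 U$ ($t{\left(y,U \right)} = 4 U - 2 = -2 + 4 U$)
$\left(t{\left(-103,-222 \right)} + 27139\right) \left(314 + 12705\right) = \left(\left(-2 + 4 \left(-222\right)\right) + 27139\right) \left(314 + 12705\right) = \left(\left(-2 - 888\right) + 27139\right) 13019 = \left(-890 + 27139\right) 13019 = 26249 \cdot 13019 = 341735731$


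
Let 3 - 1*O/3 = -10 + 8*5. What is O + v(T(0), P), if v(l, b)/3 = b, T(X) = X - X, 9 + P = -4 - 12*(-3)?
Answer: -12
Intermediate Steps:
P = 23 (P = -9 + (-4 - 12*(-3)) = -9 + (-4 - 4*(-9)) = -9 + (-4 + 36) = -9 + 32 = 23)
T(X) = 0
O = -81 (O = 9 - 3*(-10 + 8*5) = 9 - 3*(-10 + 40) = 9 - 3*30 = 9 - 90 = -81)
v(l, b) = 3*b
O + v(T(0), P) = -81 + 3*23 = -81 + 69 = -12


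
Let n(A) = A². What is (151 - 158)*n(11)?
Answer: -847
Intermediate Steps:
(151 - 158)*n(11) = (151 - 158)*11² = -7*121 = -847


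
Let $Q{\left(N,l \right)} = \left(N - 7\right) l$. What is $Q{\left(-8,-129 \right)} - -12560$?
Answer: $14495$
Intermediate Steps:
$Q{\left(N,l \right)} = l \left(-7 + N\right)$ ($Q{\left(N,l \right)} = \left(-7 + N\right) l = l \left(-7 + N\right)$)
$Q{\left(-8,-129 \right)} - -12560 = - 129 \left(-7 - 8\right) - -12560 = \left(-129\right) \left(-15\right) + 12560 = 1935 + 12560 = 14495$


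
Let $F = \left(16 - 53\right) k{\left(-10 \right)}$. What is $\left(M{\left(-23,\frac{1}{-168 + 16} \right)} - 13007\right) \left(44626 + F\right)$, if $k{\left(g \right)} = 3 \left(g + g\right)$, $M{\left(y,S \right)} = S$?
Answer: $- \frac{46308793495}{76} \approx -6.0933 \cdot 10^{8}$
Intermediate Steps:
$k{\left(g \right)} = 6 g$ ($k{\left(g \right)} = 3 \cdot 2 g = 6 g$)
$F = 2220$ ($F = \left(16 - 53\right) 6 \left(-10\right) = \left(-37\right) \left(-60\right) = 2220$)
$\left(M{\left(-23,\frac{1}{-168 + 16} \right)} - 13007\right) \left(44626 + F\right) = \left(\frac{1}{-168 + 16} - 13007\right) \left(44626 + 2220\right) = \left(\frac{1}{-152} - 13007\right) 46846 = \left(- \frac{1}{152} - 13007\right) 46846 = \left(- \frac{1977065}{152}\right) 46846 = - \frac{46308793495}{76}$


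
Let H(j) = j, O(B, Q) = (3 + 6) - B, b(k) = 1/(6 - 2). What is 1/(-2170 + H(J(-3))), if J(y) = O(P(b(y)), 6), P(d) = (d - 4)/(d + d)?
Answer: -2/4307 ≈ -0.00046436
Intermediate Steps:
b(k) = ¼ (b(k) = 1/4 = ¼)
P(d) = (-4 + d)/(2*d) (P(d) = (-4 + d)/((2*d)) = (-4 + d)*(1/(2*d)) = (-4 + d)/(2*d))
O(B, Q) = 9 - B
J(y) = 33/2 (J(y) = 9 - (-4 + ¼)/(2*¼) = 9 - 4*(-15)/(2*4) = 9 - 1*(-15/2) = 9 + 15/2 = 33/2)
1/(-2170 + H(J(-3))) = 1/(-2170 + 33/2) = 1/(-4307/2) = -2/4307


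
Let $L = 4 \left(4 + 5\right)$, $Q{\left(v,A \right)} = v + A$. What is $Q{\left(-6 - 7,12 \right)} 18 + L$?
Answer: $18$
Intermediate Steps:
$Q{\left(v,A \right)} = A + v$
$L = 36$ ($L = 4 \cdot 9 = 36$)
$Q{\left(-6 - 7,12 \right)} 18 + L = \left(12 - 13\right) 18 + 36 = \left(-1\right) 18 + 36 = -18 + 36 = 18$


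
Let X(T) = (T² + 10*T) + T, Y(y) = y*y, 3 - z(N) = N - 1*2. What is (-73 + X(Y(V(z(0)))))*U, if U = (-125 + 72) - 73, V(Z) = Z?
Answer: -104202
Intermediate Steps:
z(N) = 5 - N (z(N) = 3 - (N - 1*2) = 3 - (N - 2) = 3 - (-2 + N) = 3 + (2 - N) = 5 - N)
U = -126 (U = -53 - 73 = -126)
Y(y) = y²
X(T) = T² + 11*T
(-73 + X(Y(V(z(0)))))*U = (-73 + (5 - 1*0)²*(11 + (5 - 1*0)²))*(-126) = (-73 + (5 + 0)²*(11 + (5 + 0)²))*(-126) = (-73 + 5²*(11 + 5²))*(-126) = (-73 + 25*(11 + 25))*(-126) = (-73 + 25*36)*(-126) = (-73 + 900)*(-126) = 827*(-126) = -104202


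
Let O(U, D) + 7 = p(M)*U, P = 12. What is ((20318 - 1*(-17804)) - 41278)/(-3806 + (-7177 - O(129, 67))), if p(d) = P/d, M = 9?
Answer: 263/929 ≈ 0.28310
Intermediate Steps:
p(d) = 12/d
O(U, D) = -7 + 4*U/3 (O(U, D) = -7 + (12/9)*U = -7 + (12*(1/9))*U = -7 + 4*U/3)
((20318 - 1*(-17804)) - 41278)/(-3806 + (-7177 - O(129, 67))) = ((20318 - 1*(-17804)) - 41278)/(-3806 + (-7177 - (-7 + (4/3)*129))) = ((20318 + 17804) - 41278)/(-3806 + (-7177 - (-7 + 172))) = (38122 - 41278)/(-3806 + (-7177 - 1*165)) = -3156/(-3806 + (-7177 - 165)) = -3156/(-3806 - 7342) = -3156/(-11148) = -3156*(-1/11148) = 263/929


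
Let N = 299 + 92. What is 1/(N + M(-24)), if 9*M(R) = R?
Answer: 3/1165 ≈ 0.0025751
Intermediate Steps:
M(R) = R/9
N = 391
1/(N + M(-24)) = 1/(391 + (1/9)*(-24)) = 1/(391 - 8/3) = 1/(1165/3) = 3/1165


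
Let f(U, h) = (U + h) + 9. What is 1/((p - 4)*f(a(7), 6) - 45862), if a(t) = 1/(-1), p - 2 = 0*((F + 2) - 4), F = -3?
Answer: -1/45890 ≈ -2.1791e-5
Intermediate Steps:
p = 2 (p = 2 + 0*((-3 + 2) - 4) = 2 + 0*(-1 - 4) = 2 + 0*(-5) = 2 + 0 = 2)
a(t) = -1
f(U, h) = 9 + U + h
1/((p - 4)*f(a(7), 6) - 45862) = 1/((2 - 4)*(9 - 1 + 6) - 45862) = 1/(-2*14 - 45862) = 1/(-28 - 45862) = 1/(-45890) = -1/45890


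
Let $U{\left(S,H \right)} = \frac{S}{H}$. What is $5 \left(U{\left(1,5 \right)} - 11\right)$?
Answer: $-54$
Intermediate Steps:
$5 \left(U{\left(1,5 \right)} - 11\right) = 5 \left(1 \cdot \frac{1}{5} - 11\right) = 5 \left(\frac{1}{5} - 11\right) = 5 \left(- \frac{54}{5}\right) = -54$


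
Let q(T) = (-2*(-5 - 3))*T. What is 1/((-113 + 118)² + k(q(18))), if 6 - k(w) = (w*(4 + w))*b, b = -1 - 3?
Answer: 1/336415 ≈ 2.9725e-6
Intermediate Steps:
b = -4
q(T) = 16*T (q(T) = (-2*(-8))*T = 16*T)
k(w) = 6 + 4*w*(4 + w) (k(w) = 6 - w*(4 + w)*(-4) = 6 - (-4)*w*(4 + w) = 6 + 4*w*(4 + w))
1/((-113 + 118)² + k(q(18))) = 1/((-113 + 118)² + (6 + 4*(16*18)² + 16*(16*18))) = 1/(5² + (6 + 4*288² + 16*288)) = 1/(25 + (6 + 4*82944 + 4608)) = 1/(25 + (6 + 331776 + 4608)) = 1/(25 + 336390) = 1/336415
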